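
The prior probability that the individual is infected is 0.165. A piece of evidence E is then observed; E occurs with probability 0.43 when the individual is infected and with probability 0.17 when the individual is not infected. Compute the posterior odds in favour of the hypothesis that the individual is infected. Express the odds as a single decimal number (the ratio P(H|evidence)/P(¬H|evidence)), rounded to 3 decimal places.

Prior odds = 0.165/(1−0.165) = 0.19760. In log-odds, ln(0.19760) = -1.6215.
Add log likelihood ratio: ln(2.5294) = 0.92799.
Posterior log-odds = -0.69350, so posterior odds = exp(-0.69350) = 0.49982.

Posterior odds ≈ 0.500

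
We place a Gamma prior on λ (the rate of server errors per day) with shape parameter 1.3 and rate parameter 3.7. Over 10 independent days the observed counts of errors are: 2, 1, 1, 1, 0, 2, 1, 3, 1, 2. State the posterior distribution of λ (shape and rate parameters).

Posterior: Gamma(shape=15.3, rate=13.7)

The Poisson likelihood adds the total count to the shape and the number of exposure periods to the rate. Here ∑xᵢ = 14 and n = 10, so shape 1.3→15.3 and rate 3.7→13.7.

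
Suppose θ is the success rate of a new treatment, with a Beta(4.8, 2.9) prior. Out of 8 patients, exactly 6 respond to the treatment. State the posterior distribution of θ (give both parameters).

Posterior: Beta(10.8, 4.9)

Observing 6 successes and 2 failures updates Beta(4.8, 2.9) by adding the success and failure counts to the two shape parameters: α = 4.8+6 = 10.8, β = 2.9+2 = 4.9.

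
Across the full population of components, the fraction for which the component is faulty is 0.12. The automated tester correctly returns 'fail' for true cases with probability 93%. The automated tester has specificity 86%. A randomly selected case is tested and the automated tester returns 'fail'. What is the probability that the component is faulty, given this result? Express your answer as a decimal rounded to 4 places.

Write H for 'the component is faulty'. Prior odds H:¬H = 0.12/0.88 = 0.13636. For the 'fail' outcome, the likelihood ratio is 0.93/0.14 = 6.6429.
Posterior odds = 0.13636 × 6.6429 = 0.90584, so P(H|E) = 0.90584/(1+0.90584) = 0.4753.

P(H | E) ≈ 0.4753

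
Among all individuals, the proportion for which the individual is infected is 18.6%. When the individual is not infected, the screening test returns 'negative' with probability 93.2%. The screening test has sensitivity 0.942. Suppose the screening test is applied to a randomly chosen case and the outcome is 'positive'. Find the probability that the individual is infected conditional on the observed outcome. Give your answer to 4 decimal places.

Let H be the event that the individual is infected. P(H) = 0.186, so P(¬H) = 0.814. With E the 'positive' result, P(E|H) = 0.942 and P(E|¬H) = 0.068.
P(E) = 0.942·0.186 + 0.068·0.814 = 0.17521 + 0.055352 = 0.23056.
By Bayes' theorem, P(H|E) = 0.17521 / 0.23056 = 0.7599.

P(H | E) ≈ 0.7599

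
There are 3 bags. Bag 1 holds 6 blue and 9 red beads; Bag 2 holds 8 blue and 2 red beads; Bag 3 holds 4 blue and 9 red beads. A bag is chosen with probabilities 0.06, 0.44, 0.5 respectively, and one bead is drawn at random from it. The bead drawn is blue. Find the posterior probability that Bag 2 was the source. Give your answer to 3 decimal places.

Posterior probability ≈ 0.664

P(blue|Bag 1) = 0.4; P(blue|Bag 2) = 0.8; P(blue|Bag 3) = 0.3077.
Prior × likelihood for each source: 0.06·0.4=0.02400, 0.44·0.8=0.3520, 0.5·0.3077=0.1538. Summing gives P(blue) = 0.52985.
P(Bag 2 | blue) = 0.3520 / 0.52985 = 0.664.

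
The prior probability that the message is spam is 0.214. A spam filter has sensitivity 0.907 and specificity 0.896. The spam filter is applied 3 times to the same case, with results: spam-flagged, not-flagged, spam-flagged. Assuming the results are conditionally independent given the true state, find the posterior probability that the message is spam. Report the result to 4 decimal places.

Posterior P(H) ≈ 0.6825

With H the event that the message is spam, the joint likelihood of the observed sequence is P(data|H) = 0.907·0.093·0.907 = 0.076506 and P(data|¬H) = 0.104·0.896·0.104 = 0.0096911.
Bayes: P(H|data) = 0.214·0.076506 / (0.214·0.076506 + 0.786·0.0096911) = 0.016372/0.023990 = 0.6825.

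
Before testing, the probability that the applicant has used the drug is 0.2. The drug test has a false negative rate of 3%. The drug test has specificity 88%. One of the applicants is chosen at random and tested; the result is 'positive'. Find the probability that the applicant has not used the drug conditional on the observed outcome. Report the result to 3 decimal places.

P(¬H | E) ≈ 0.331

Write H for 'the applicant has used the drug'. Prior odds H:¬H = 0.2/0.8 = 0.25000. For the 'positive' outcome, the likelihood ratio is 0.97/0.12 = 8.0833.
Posterior odds = 0.25000 × 8.0833 = 2.0208, so P(H|E) = 2.0208/(1+2.0208) = 0.669. Then P(¬H|E) = 1 − 0.669 = 0.331.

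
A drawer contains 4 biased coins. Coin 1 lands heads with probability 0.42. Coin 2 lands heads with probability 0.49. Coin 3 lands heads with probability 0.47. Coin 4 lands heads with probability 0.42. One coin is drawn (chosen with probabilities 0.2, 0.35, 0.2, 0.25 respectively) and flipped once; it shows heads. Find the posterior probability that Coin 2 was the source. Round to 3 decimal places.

Posterior probability ≈ 0.377

P(heads|C1) = 0.42; P(heads|C2) = 0.49; P(heads|C3) = 0.47; P(heads|C4) = 0.42.
Prior × likelihood for each source: 0.2·0.42=0.08400, 0.35·0.49=0.1715, 0.2·0.47=0.09400, 0.25·0.42=0.1050. Summing gives P(heads) = 0.45450.
P(Coin 2 | heads) = 0.1715 / 0.45450 = 0.377.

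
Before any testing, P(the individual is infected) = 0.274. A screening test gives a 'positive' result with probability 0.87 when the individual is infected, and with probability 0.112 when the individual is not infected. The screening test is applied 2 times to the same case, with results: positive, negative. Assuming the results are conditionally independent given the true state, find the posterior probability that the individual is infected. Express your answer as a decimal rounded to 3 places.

Let H be the event that the individual is infected; start with P(H) = 0.274. P('positive'|H) = 0.87, P('positive'|¬H) = 0.112.
Update on result 1 ('positive'): P(H) ← 0.87·0.2740 / (0.87·0.2740 + 0.112·0.7260) = 0.23838/0.31969 = 0.7457.
Update on result 2 ('negative'): P(H) ← 0.13·0.7457 / (0.13·0.7457 + 0.888·0.2543) = 0.096935/0.32279 = 0.3003.

Posterior P(H) ≈ 0.300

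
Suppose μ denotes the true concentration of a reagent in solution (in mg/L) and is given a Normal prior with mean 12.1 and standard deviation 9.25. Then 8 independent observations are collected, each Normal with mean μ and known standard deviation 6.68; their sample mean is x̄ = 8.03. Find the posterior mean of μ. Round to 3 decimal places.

With known σ, the Normal prior is conjugate. Weight on the data is w = (n/σ²)/(n/σ² + 1/τ₀²) = 0.179282/(0.179282+0.0116874) = 0.93880.
Posterior mean = w·x̄ + (1−w)·μ₀ = 0.93880·8.03 + 0.061200·12.1 = 8.279.

Posterior mean ≈ 8.279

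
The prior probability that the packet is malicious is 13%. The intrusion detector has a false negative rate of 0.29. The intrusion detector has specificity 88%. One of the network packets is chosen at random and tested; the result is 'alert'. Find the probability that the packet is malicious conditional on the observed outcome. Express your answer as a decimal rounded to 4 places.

P(H | E) ≈ 0.4692

Write H for 'the packet is malicious'. Prior odds H:¬H = 0.13/0.87 = 0.14943. For the 'alert' outcome, the likelihood ratio is 0.71/0.12 = 5.9167.
Posterior odds = 0.14943 × 5.9167 = 0.88410, so P(H|E) = 0.88410/(1+0.88410) = 0.4692.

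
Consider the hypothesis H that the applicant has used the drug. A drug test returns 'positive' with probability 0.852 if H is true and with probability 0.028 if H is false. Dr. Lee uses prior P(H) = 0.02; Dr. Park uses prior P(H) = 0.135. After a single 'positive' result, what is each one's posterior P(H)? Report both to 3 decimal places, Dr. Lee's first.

P('+'|H) = 0.852, P('+'|¬H) = 0.028.
Dr. Lee: numerator 0.852·0.02 = 0.017040; evidence = 0.017040+0.028·0.98 = 0.044480; posterior = 0.383.
Dr. Park: numerator 0.852·0.135 = 0.11502; evidence = 0.11502+0.028·0.865 = 0.13924; posterior = 0.826.

Dr. Lee: 0.383; Dr. Park: 0.826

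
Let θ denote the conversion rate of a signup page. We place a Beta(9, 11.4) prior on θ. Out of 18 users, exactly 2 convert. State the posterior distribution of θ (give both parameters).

Posterior: Beta(11, 27.4)

Observing 2 successes and 16 failures updates Beta(9, 11.4) by adding the success and failure counts to the two shape parameters: α = 9+2 = 11, β = 11.4+16 = 27.4.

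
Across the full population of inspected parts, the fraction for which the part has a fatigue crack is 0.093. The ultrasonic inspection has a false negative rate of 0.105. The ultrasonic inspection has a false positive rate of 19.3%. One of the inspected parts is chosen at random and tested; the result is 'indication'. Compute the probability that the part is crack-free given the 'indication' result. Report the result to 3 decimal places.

P(¬H | E) ≈ 0.678

Write H for 'the part has a fatigue crack'. Prior odds H:¬H = 0.093/0.907 = 0.10254. For the 'indication' outcome, the likelihood ratio is 0.895/0.193 = 4.6373.
Posterior odds = 0.10254 × 4.6373 = 0.47549, so P(H|E) = 0.47549/(1+0.47549) = 0.322. Then P(¬H|E) = 1 − 0.322 = 0.678.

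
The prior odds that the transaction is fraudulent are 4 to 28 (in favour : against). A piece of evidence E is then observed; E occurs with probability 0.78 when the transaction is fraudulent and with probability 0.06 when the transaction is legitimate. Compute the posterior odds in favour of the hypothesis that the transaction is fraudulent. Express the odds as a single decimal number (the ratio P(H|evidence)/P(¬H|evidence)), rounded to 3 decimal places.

Prior odds = 4/28 = 0.14286.
Likelihood ratio for E = 0.78/0.06 = 13.000.
Posterior odds = prior odds × LR = 1.8571.

Posterior odds ≈ 1.857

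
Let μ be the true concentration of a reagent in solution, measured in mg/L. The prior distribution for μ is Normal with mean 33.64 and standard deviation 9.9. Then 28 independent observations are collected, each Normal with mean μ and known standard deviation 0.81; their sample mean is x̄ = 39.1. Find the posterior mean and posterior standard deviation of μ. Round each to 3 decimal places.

Prior precision 1/τ₀² = 1/9.9² = 0.0102030; data precision n/σ² = 28/0.81² = 42.6764.
Posterior precision = 0.0102030 + 42.6764 = 42.6866, giving posterior SD = 1/√42.6866 = 0.153.
Posterior mean = (0.0102030·33.64 + 42.6764·39.1) / 42.6866 = 39.099.

Posterior mean ≈ 39.099; posterior SD ≈ 0.153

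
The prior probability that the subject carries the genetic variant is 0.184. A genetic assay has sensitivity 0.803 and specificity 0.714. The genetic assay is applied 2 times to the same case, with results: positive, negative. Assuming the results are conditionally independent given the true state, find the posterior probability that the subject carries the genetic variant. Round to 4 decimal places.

With H the event that the subject carries the genetic variant, the joint likelihood of the observed sequence is P(data|H) = 0.803·0.197 = 0.15819 and P(data|¬H) = 0.286·0.714 = 0.20420.
Bayes: P(H|data) = 0.184·0.15819 / (0.184·0.15819 + 0.816·0.20420) = 0.029107/0.19574 = 0.1487.

Posterior P(H) ≈ 0.1487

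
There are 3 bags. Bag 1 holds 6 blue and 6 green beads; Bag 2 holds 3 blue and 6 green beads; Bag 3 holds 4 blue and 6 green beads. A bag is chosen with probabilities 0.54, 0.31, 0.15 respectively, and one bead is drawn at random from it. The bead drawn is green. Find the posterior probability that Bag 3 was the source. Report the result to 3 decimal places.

Posterior probability ≈ 0.159

Tabulate prior·likelihood by source: [1] prior 0.54, lik 0.5, product 0.2700; [2] prior 0.31, lik 0.6667, product 0.2067; [3] prior 0.15, lik 0.6, product 0.09000.
Normalizing constant = 0.56667; the posterior for Bag 3 is its product over the sum, 0.09000/0.56667 = 0.159.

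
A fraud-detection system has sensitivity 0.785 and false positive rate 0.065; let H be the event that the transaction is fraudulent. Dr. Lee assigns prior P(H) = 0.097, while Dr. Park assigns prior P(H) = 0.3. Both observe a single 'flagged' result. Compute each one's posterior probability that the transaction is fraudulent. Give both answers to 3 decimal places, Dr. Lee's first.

Dr. Lee: 0.565; Dr. Park: 0.838

The likelihood ratio for a 'flagged' result is 0.785/0.065 = 12.077.
Dr. Lee: prior odds 0.097/0.903 = 0.10742; posterior odds 1.2973; posterior probability 0.565.
Dr. Park: prior odds 0.3/0.7 = 0.42857; posterior odds 5.1758; posterior probability 0.838.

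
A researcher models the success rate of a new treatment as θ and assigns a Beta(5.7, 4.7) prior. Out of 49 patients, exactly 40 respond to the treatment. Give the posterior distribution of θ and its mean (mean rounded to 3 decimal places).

Observing 40 successes and 9 failures updates Beta(5.7, 4.7) by adding the success and failure counts to the two shape parameters: α = 5.7+40 = 45.7, β = 4.7+9 = 13.7.
Posterior mean = α/(α+β) = 45.7/59.4 = 0.769.

Posterior: Beta(45.7, 13.7); mean ≈ 0.769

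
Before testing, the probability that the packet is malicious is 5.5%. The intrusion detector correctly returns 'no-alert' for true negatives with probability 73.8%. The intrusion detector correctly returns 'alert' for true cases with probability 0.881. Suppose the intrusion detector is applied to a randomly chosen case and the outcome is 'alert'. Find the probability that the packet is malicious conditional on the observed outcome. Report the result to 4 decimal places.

Write H for 'the packet is malicious'. Prior odds H:¬H = 0.055/0.945 = 0.058201. For the 'alert' outcome, the likelihood ratio is 0.881/0.262 = 3.3626.
Posterior odds = 0.058201 × 3.3626 = 0.19571, so P(H|E) = 0.19571/(1+0.19571) = 0.1637.

P(H | E) ≈ 0.1637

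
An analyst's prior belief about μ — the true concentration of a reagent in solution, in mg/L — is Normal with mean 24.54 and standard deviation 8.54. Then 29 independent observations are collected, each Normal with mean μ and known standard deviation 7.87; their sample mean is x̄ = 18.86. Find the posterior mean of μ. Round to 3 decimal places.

Posterior mean ≈ 19.022

Prior precision 1/τ₀² = 1/8.54² = 0.0137115; data precision n/σ² = 29/7.87² = 0.468218.
Posterior precision = 0.0137115 + 0.468218 = 0.481930.
Posterior mean = (0.0137115·24.54 + 0.468218·18.86) / 0.481930 = 19.022.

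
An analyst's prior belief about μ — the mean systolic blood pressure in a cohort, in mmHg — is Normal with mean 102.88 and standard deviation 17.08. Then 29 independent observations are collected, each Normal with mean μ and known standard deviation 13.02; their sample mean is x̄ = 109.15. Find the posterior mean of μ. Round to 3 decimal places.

Posterior mean ≈ 109.027

Prior precision 1/τ₀² = 1/17.08² = 0.00342787; data precision n/σ² = 29/13.02² = 0.171071.
Posterior precision = 0.00342787 + 0.171071 = 0.174499.
Posterior mean = (0.00342787·102.88 + 0.171071·109.15) / 0.174499 = 109.027.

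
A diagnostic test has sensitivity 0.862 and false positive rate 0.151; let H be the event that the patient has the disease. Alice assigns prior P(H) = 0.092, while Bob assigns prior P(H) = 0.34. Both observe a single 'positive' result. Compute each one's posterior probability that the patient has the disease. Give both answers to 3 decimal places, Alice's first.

P('+'|H) = 0.862, P('+'|¬H) = 0.151.
Alice: numerator 0.862·0.092 = 0.079304; evidence = 0.079304+0.151·0.908 = 0.21641; posterior = 0.366.
Bob: numerator 0.862·0.34 = 0.29308; evidence = 0.29308+0.151·0.66 = 0.39274; posterior = 0.746.

Alice: 0.366; Bob: 0.746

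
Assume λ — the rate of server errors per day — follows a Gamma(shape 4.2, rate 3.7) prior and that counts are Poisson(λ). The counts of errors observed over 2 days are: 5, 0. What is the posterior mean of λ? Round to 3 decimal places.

Posterior mean ≈ 1.614

The Poisson likelihood adds the total count to the shape and the number of exposure periods to the rate. Here ∑xᵢ = 5 and n = 2, so shape 4.2→9.2 and rate 3.7→5.7.
Posterior mean = shape/rate = 9.2/5.7 = 1.614.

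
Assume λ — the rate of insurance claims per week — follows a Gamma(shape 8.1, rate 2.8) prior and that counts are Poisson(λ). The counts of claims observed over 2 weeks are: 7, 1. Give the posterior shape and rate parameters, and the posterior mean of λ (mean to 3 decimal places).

Posterior: Gamma(shape=16.1, rate=4.8); mean ≈ 3.354

The Poisson likelihood adds the total count to the shape and the number of exposure periods to the rate. Here ∑xᵢ = 8 and n = 2, so shape 8.1→16.1 and rate 2.8→4.8.
Posterior mean = shape/rate = 16.1/4.8 = 3.354.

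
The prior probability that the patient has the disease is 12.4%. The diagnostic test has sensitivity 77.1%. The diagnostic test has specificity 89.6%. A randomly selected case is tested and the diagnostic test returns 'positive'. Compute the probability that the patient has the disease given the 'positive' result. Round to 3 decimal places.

Write H for 'the patient has the disease'. Prior odds H:¬H = 0.124/0.876 = 0.14155. For the 'positive' outcome, the likelihood ratio is 0.771/0.104 = 7.4135.
Posterior odds = 0.14155 × 7.4135 = 1.0494, so P(H|E) = 1.0494/(1+1.0494) = 0.512.

P(H | E) ≈ 0.512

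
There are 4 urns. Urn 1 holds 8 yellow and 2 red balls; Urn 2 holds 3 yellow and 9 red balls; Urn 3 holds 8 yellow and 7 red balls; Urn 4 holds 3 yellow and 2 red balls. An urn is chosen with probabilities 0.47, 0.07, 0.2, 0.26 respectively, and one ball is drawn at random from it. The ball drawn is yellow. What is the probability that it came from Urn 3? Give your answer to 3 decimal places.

Tabulate prior·likelihood by source: [1] prior 0.47, lik 0.8, product 0.3760; [2] prior 0.07, lik 0.25, product 0.01750; [3] prior 0.2, lik 0.5333, product 0.1067; [4] prior 0.26, lik 0.6, product 0.1560.
Normalizing constant = 0.65617; the posterior for Urn 3 is its product over the sum, 0.1067/0.65617 = 0.163.

Posterior probability ≈ 0.163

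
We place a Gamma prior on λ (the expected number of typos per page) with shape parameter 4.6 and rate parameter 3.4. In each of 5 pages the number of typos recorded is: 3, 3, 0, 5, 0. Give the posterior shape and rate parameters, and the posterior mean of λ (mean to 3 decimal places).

Posterior: Gamma(shape=15.6, rate=8.4); mean ≈ 1.857

The Poisson likelihood adds the total count to the shape and the number of exposure periods to the rate. Here ∑xᵢ = 11 and n = 5, so shape 4.6→15.6 and rate 3.4→8.4.
E[λ | data] = 15.6/8.4 = 1.857.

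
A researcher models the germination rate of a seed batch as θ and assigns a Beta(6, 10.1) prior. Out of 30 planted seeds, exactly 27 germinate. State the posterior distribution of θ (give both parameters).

Observing 27 successes and 3 failures updates Beta(6, 10.1) by adding the success and failure counts to the two shape parameters: α = 6+27 = 33, β = 10.1+3 = 13.1.

Posterior: Beta(33, 13.1)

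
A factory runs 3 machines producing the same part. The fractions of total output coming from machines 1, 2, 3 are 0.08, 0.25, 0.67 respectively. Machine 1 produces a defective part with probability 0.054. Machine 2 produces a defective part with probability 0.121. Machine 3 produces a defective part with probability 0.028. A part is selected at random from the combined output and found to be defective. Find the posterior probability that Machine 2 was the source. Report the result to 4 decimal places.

P(defective|M1) = 0.054; P(defective|M2) = 0.121; P(defective|M3) = 0.028.
Prior × likelihood for each source: 0.08·0.054=0.004320, 0.25·0.121=0.03025, 0.67·0.028=0.01876. Summing gives P(defective) = 0.053330.
P(Machine 2 | defective) = 0.03025 / 0.053330 = 0.5672.

Posterior probability ≈ 0.5672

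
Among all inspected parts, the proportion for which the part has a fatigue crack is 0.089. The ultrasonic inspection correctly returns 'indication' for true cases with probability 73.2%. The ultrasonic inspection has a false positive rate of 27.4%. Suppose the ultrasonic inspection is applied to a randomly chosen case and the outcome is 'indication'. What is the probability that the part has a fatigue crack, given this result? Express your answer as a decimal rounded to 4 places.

Let H be the event that the part has a fatigue crack. P(H) = 0.089, so P(¬H) = 0.911. With E the 'indication' result, P(E|H) = 0.732 and P(E|¬H) = 0.274.
P(E) = 0.732·0.089 + 0.274·0.911 = 0.065148 + 0.24961 = 0.31476.
By Bayes' theorem, P(H|E) = 0.065148 / 0.31476 = 0.2070.

P(H | E) ≈ 0.2070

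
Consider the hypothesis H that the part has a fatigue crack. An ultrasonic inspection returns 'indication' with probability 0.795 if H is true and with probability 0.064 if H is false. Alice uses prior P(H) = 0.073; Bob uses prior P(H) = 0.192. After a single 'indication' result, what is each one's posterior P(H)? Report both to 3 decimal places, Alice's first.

P('+'|H) = 0.795, P('+'|¬H) = 0.064.
Alice: numerator 0.795·0.073 = 0.058035; evidence = 0.058035+0.064·0.927 = 0.11736; posterior = 0.494.
Bob: numerator 0.795·0.192 = 0.15264; evidence = 0.15264+0.064·0.808 = 0.20435; posterior = 0.747.

Alice: 0.494; Bob: 0.747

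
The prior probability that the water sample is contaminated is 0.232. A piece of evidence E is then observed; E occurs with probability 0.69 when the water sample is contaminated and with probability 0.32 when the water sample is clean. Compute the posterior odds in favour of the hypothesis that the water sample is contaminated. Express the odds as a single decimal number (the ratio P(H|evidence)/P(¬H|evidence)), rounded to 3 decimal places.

Posterior odds ≈ 0.651

Prior odds = 0.232/(1−0.232) = 0.30208.
Likelihood ratio for E = 0.69/0.32 = 2.1562.
Posterior odds = prior odds × LR = 0.65137.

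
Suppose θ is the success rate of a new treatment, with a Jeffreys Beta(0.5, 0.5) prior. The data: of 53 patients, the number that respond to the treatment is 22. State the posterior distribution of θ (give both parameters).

Posterior: Beta(22.5, 31.5)

Observing 22 successes and 31 failures updates Beta(0.5, 0.5) by adding the success and failure counts to the two shape parameters: α = 0.5+22 = 22.5, β = 0.5+31 = 31.5.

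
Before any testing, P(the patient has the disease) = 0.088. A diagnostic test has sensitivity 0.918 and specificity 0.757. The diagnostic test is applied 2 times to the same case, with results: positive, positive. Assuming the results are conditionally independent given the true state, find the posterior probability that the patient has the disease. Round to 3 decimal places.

With H the event that the patient has the disease, the joint likelihood of the observed sequence is P(data|H) = 0.918·0.918 = 0.84272 and P(data|¬H) = 0.243·0.243 = 0.059049.
Bayes: P(H|data) = 0.088·0.84272 / (0.088·0.84272 + 0.912·0.059049) = 0.074160/0.12801 = 0.5793.

Posterior P(H) ≈ 0.579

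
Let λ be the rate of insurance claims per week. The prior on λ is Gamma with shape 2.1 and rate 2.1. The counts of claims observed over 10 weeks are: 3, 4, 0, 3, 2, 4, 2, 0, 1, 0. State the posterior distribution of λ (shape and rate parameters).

Posterior: Gamma(shape=21.1, rate=12.1)

Total count ∑xᵢ = 19 over n = 10 weeks.
Gamma is conjugate to the Poisson likelihood: posterior is Gamma(shape = 2.1+19 = 21.1, rate = 2.1+10 = 12.1).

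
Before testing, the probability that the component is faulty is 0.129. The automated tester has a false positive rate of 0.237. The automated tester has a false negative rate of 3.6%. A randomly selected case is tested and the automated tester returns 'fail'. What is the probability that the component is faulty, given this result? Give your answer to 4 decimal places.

Let H be the event that the component is faulty. P(H) = 0.129, so P(¬H) = 0.871. With E the 'fail' result, P(E|H) = 0.964 and P(E|¬H) = 0.237.
P(E) = 0.964·0.129 + 0.237·0.871 = 0.12436 + 0.20643 = 0.33078.
By Bayes' theorem, P(H|E) = 0.12436 / 0.33078 = 0.3759.

P(H | E) ≈ 0.3759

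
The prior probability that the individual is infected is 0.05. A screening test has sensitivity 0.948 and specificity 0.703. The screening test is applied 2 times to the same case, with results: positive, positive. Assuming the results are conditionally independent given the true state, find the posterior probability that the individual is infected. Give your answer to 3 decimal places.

With H the event that the individual is infected, the joint likelihood of the observed sequence is P(data|H) = 0.948·0.948 = 0.89870 and P(data|¬H) = 0.297·0.297 = 0.088209.
Bayes: P(H|data) = 0.05·0.89870 / (0.05·0.89870 + 0.95·0.088209) = 0.044935/0.12873 = 0.3491.

Posterior P(H) ≈ 0.349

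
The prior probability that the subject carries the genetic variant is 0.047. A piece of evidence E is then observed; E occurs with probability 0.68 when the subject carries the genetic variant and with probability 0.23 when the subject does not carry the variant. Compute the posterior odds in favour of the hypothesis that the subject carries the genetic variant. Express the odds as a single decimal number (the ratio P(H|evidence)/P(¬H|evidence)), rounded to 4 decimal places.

Posterior odds ≈ 0.1458

Prior odds = 0.047/(1−0.047) = 0.049318.
Likelihood ratio for E = 0.68/0.23 = 2.9565.
Posterior odds = prior odds × LR = 0.14581.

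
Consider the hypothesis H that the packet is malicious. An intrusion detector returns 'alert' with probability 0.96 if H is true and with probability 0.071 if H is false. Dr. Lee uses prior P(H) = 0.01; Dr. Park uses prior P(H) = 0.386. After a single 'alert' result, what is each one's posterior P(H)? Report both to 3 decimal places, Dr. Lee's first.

Dr. Lee: 0.120; Dr. Park: 0.895

The likelihood ratio for an 'alert' result is 0.96/0.071 = 13.521.
Dr. Lee: prior odds 0.01/0.99 = 0.010101; posterior odds 0.13658; posterior probability 0.120.
Dr. Park: prior odds 0.386/0.614 = 0.62866; posterior odds 8.5003; posterior probability 0.895.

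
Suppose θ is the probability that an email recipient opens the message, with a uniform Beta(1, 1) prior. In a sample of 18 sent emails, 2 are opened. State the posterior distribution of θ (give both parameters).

Posterior: Beta(3, 17)

The binomial likelihood is conjugate to the Beta prior: with 2 successes and 16 failures, the posterior is Beta(1+2, 1+16) = Beta(3, 17).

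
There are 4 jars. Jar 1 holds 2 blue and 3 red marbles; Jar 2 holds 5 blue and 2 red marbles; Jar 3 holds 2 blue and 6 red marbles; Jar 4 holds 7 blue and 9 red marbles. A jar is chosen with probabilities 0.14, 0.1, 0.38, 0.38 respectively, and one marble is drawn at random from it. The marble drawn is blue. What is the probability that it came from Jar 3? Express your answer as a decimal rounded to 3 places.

Tabulate prior·likelihood by source: [1] prior 0.14, lik 0.4, product 0.05600; [2] prior 0.1, lik 0.7143, product 0.07143; [3] prior 0.38, lik 0.25, product 0.09500; [4] prior 0.38, lik 0.4375, product 0.1663.
Normalizing constant = 0.38868; the posterior for Jar 3 is its product over the sum, 0.09500/0.38868 = 0.244.

Posterior probability ≈ 0.244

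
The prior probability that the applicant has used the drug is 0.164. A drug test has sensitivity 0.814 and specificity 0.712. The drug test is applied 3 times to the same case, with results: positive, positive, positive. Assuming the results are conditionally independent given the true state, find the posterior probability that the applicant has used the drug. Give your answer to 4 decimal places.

Posterior P(H) ≈ 0.8158

Let H be the event that the applicant has used the drug; start with P(H) = 0.164. P('positive'|H) = 0.814, P('positive'|¬H) = 0.288.
Update on result 1 ('positive'): P(H) ← 0.814·0.1640 / (0.814·0.1640 + 0.288·0.8360) = 0.13350/0.37426 = 0.3567.
Update on result 2 ('positive'): P(H) ← 0.814·0.3567 / (0.814·0.3567 + 0.288·0.6433) = 0.29035/0.47562 = 0.6105.
Update on result 3 ('positive'): P(H) ← 0.814·0.6105 / (0.814·0.6105 + 0.288·0.3895) = 0.49691/0.60910 = 0.8158.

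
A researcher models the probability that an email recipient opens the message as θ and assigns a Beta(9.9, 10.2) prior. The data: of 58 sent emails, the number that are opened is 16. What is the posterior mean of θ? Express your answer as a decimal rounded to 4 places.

Observing 16 successes and 42 failures updates Beta(9.9, 10.2) by adding the success and failure counts to the two shape parameters: α = 9.9+16 = 25.9, β = 10.2+42 = 52.2.
E[θ | data] = 25.9/(25.9+52.2) = 0.3316.

Posterior mean ≈ 0.3316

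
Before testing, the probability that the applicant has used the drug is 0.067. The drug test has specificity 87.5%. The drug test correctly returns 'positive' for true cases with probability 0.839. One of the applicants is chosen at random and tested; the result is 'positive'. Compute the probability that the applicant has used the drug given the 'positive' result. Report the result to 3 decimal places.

Let H be the event that the applicant has used the drug. P(H) = 0.067, so P(¬H) = 0.933. With E the 'positive' result, P(E|H) = 0.839 and P(E|¬H) = 0.125.
P(E) = 0.839·0.067 + 0.125·0.933 = 0.056213 + 0.11663 = 0.17284.
By Bayes' theorem, P(H|E) = 0.056213 / 0.17284 = 0.325.

P(H | E) ≈ 0.325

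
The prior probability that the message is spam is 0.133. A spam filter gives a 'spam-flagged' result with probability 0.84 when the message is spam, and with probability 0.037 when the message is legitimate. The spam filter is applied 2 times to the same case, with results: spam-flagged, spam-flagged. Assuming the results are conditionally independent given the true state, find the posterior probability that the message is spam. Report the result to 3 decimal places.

Let H be the event that the message is spam; start with P(H) = 0.133. P('spam-flagged'|H) = 0.84, P('spam-flagged'|¬H) = 0.037.
Update on result 1 ('spam-flagged'): P(H) ← 0.84·0.1330 / (0.84·0.1330 + 0.037·0.8670) = 0.11172/0.14380 = 0.7769.
Update on result 2 ('spam-flagged'): P(H) ← 0.84·0.7769 / (0.84·0.7769 + 0.037·0.2231) = 0.65261/0.66086 = 0.9875.

Posterior P(H) ≈ 0.988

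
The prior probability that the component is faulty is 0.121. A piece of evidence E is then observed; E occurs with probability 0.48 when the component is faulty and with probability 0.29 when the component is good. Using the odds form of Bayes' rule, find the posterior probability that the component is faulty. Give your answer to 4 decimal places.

Prior odds = 0.121/(1−0.121) = 0.13766.
Likelihood ratio for E = 0.48/0.29 = 1.6552.
Posterior odds = prior odds × LR = 0.22785.
Posterior probability = odds/(1+odds) = 0.22785/1.2278 = 0.1856.

Posterior probability ≈ 0.1856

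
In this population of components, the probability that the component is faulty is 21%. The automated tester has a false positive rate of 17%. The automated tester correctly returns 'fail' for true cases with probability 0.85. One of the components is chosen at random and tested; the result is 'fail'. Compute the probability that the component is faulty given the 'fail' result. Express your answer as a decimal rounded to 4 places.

P(H | E) ≈ 0.5707

Let H be the event that the component is faulty. P(H) = 0.21, so P(¬H) = 0.79. With E the 'fail' result, P(E|H) = 0.85 and P(E|¬H) = 0.17.
P(E) = 0.85·0.21 + 0.17·0.79 = 0.17850 + 0.13430 = 0.31280.
By Bayes' theorem, P(H|E) = 0.17850 / 0.31280 = 0.5707.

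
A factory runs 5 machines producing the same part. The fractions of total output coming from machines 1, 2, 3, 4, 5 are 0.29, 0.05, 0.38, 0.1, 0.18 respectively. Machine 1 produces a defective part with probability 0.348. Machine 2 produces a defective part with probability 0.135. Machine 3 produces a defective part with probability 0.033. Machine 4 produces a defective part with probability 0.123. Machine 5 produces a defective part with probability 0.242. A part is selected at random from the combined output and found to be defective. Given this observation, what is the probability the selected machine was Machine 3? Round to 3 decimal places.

Tabulate prior·likelihood by source: [1] prior 0.29, lik 0.348, product 0.1009; [2] prior 0.05, lik 0.135, product 0.006750; [3] prior 0.38, lik 0.033, product 0.01254; [4] prior 0.1, lik 0.123, product 0.01230; [5] prior 0.18, lik 0.242, product 0.04356.
Normalizing constant = 0.17607; the posterior for Machine 3 is its product over the sum, 0.01254/0.17607 = 0.071.

Posterior probability ≈ 0.071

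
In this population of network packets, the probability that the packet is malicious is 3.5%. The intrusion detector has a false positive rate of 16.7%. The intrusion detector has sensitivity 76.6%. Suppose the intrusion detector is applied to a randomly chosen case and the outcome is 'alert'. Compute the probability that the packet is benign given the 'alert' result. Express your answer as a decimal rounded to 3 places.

P(¬H | E) ≈ 0.857

Let H be the event that the packet is malicious. P(H) = 0.035, so P(¬H) = 0.965. With E the 'alert' result, P(E|H) = 0.766 and P(E|¬H) = 0.167.
P(E) = 0.766·0.035 + 0.167·0.965 = 0.026810 + 0.16115 = 0.18796.
By Bayes' theorem, P(H|E) = 0.026810 / 0.18796 = 0.143. Hence P(¬H|E) = 1 − 0.143 = 0.857.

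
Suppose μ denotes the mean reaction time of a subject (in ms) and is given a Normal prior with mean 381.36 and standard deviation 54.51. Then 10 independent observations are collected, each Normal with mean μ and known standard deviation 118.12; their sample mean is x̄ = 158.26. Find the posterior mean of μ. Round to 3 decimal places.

Posterior mean ≈ 229.546

With known σ, the Normal prior is conjugate. Weight on the data is w = (n/σ²)/(n/σ² + 1/τ₀²) = 0.00071673/(0.00071673+0.00033655) = 0.68047.
Posterior mean = w·x̄ + (1−w)·μ₀ = 0.68047·158.26 + 0.31953·381.36 = 229.546.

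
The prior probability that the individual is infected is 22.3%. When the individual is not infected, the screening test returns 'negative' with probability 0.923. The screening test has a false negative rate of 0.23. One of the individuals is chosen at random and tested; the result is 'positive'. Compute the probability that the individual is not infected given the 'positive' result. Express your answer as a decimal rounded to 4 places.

P(¬H | E) ≈ 0.2584

Let H be the event that the individual is infected. P(H) = 0.223, so P(¬H) = 0.777. With E the 'positive' result, P(E|H) = 0.77 and P(E|¬H) = 0.077.
P(E) = 0.77·0.223 + 0.077·0.777 = 0.17171 + 0.059829 = 0.23154.
By Bayes' theorem, P(H|E) = 0.17171 / 0.23154 = 0.7416. Hence P(¬H|E) = 1 − 0.7416 = 0.2584.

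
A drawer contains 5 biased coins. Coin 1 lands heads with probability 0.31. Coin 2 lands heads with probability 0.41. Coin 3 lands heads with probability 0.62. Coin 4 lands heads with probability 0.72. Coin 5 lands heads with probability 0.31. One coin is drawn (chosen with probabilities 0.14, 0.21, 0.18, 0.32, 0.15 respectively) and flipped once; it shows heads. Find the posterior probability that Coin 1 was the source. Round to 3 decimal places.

P(heads|C1) = 0.31; P(heads|C2) = 0.41; P(heads|C3) = 0.62; P(heads|C4) = 0.72; P(heads|C5) = 0.31.
Prior × likelihood for each source: 0.14·0.31=0.04340, 0.21·0.41=0.08610, 0.18·0.62=0.1116, 0.32·0.72=0.2304, 0.15·0.31=0.04650. Summing gives P(heads) = 0.51800.
P(Coin 1 | heads) = 0.04340 / 0.51800 = 0.084.

Posterior probability ≈ 0.084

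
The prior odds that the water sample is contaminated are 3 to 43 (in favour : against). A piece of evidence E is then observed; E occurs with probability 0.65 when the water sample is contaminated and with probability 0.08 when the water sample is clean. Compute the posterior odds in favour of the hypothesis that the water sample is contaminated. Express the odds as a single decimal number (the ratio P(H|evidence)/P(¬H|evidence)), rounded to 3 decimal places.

Prior odds = 3/43 = 0.069767.
Likelihood ratio for E = 0.65/0.08 = 8.1250.
Posterior odds = prior odds × LR = 0.56686.

Posterior odds ≈ 0.567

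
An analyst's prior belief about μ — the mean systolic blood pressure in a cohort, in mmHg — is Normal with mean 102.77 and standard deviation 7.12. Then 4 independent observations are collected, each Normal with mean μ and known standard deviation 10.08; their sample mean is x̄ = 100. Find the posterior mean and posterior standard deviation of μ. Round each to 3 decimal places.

With known σ, the Normal prior is conjugate. Weight on the data is w = (n/σ²)/(n/σ² + 1/τ₀²) = 0.0393676/(0.0393676+0.0197260) = 0.66619.
Posterior mean = w·x̄ + (1−w)·μ₀ = 0.66619·100 + 0.33381·102.77 = 100.925. Posterior variance = 1/(0.0393676+0.0197260) = 16.9223, so SD = 4.114.

Posterior mean ≈ 100.925; posterior SD ≈ 4.114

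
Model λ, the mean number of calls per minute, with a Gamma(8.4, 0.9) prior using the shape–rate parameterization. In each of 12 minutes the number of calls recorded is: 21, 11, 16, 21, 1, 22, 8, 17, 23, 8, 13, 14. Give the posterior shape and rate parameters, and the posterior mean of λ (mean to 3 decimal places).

Posterior: Gamma(shape=183.4, rate=12.9); mean ≈ 14.217

The Poisson likelihood adds the total count to the shape and the number of exposure periods to the rate. Here ∑xᵢ = 175 and n = 12, so shape 8.4→183.4 and rate 0.9→12.9.
Posterior mean = shape/rate = 183.4/12.9 = 14.217.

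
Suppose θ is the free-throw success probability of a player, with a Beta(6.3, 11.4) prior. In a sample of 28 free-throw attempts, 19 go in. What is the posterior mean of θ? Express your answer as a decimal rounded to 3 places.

Observing 19 successes and 9 failures updates Beta(6.3, 11.4) by adding the success and failure counts to the two shape parameters: α = 6.3+19 = 25.3, β = 11.4+9 = 20.4.
E[θ | data] = 25.3/(25.3+20.4) = 0.554.

Posterior mean ≈ 0.554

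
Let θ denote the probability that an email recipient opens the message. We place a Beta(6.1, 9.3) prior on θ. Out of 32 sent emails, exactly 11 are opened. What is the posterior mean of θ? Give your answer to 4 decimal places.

Observing 11 successes and 21 failures updates Beta(6.1, 9.3) by adding the success and failure counts to the two shape parameters: α = 6.1+11 = 17.1, β = 9.3+21 = 30.3.
E[θ | data] = 17.1/(17.1+30.3) = 0.3608.

Posterior mean ≈ 0.3608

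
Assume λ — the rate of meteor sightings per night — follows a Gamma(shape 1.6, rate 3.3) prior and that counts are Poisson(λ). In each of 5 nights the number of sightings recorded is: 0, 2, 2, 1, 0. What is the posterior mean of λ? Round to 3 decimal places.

Posterior mean ≈ 0.795

Total count ∑xᵢ = 5 over n = 5 nights.
Gamma is conjugate to the Poisson likelihood: posterior is Gamma(shape = 1.6+5 = 6.6, rate = 3.3+5 = 8.3).
Posterior mean = shape/rate = 6.6/8.3 = 0.795.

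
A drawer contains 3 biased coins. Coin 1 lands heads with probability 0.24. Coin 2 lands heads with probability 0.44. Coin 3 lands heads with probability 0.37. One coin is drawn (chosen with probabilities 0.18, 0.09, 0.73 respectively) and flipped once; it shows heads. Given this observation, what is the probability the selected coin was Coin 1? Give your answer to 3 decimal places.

Tabulate prior·likelihood by source: [1] prior 0.18, lik 0.24, product 0.04320; [2] prior 0.09, lik 0.44, product 0.03960; [3] prior 0.73, lik 0.37, product 0.2701.
Normalizing constant = 0.35290; the posterior for Coin 1 is its product over the sum, 0.04320/0.35290 = 0.122.

Posterior probability ≈ 0.122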